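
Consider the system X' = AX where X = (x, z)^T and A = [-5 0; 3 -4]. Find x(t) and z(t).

x(t) = -c_1e^(-5t), z(t) = 3c_1e^(-5t) + c_2e^(-4t)

Coefficient matrix A = [[-5, 0], [3, -4]].
Characteristic polynomial det(A - λI) = λ^2 + 9λ + 20 = 0.
Eigenvalues λ = -5, -4.
For λ=-5: (A-λI) row 2 is [3, 1], so an eigenvector is (-1, 3).
For λ=-4: (A-λI) row 1 is [-1, 0], so an eigenvector is (0, 1).
General solution: c_1e^(-5t)(-1,3) + c_2e^(-4t)(0,1).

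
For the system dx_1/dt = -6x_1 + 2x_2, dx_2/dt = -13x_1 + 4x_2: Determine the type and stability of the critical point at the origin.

stable spiral

A = [[-6,2],[-13,4]]; det(A-λI) = λ^2 + 2λ + 2.
λ = -1 ± i: negative real part.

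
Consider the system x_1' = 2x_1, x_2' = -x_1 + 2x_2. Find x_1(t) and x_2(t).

Coefficient matrix A = [[2, 0], [-1, 2]].
Characteristic polynomial det(A - λI) = λ^2 - 4λ + 4 = 0.
Single eigenvalue λ = 2 with algebraic multiplicity 2.
Eigenvector v = (0,1); generalized eigenvector w with (A-λI)w=v is (-1,0).
General solution: e^(2t)[K_1·v + K_2·(t·v + w)].

x_1(t) = -K_2e^(2t), x_2(t) = K_1e^(2t) + K_2te^(2t)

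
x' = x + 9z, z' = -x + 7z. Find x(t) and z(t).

Coefficient matrix A = [[1, 9], [-1, 7]].
Characteristic polynomial det(A - λI) = λ^2 - 8λ + 16 = 0.
Single eigenvalue λ = 4 with algebraic multiplicity 2.
Eigenvector v = (-3,-1); generalized eigenvector w with (A-λI)w=v is (1,0).
General solution: e^(4t)[C_1·v + C_2·(t·v + w)].

x(t) = -3C_1e^(4t) - 3C_2te^(4t) + C_2e^(4t), z(t) = -C_1e^(4t) - C_2te^(4t)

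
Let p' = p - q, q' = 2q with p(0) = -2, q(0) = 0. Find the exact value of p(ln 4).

-8

A = [[1,-1],[0,2]]; eigenvalues λ = 1, 2.
Eigenvectors: (1,0) for λ=1, (-1,1) for λ=2.
From the initial condition, c_1 = -2, c_2 = 0.
p(ln 4) = (-2)(4^1)(1) + (0)(4^2)(-1) = -8.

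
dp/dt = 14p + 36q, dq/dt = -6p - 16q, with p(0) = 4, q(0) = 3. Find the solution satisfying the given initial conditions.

p(t) = 30e^(2t) - 26e^(-4t), q(t) = -10e^(2t) + 13e^(-4t)

Coefficient matrix A = [[14, 36], [-6, -16]].
Characteristic polynomial det(A - λI) = λ^2 + 2λ - 8 = 0.
Eigenvalues λ = -4, 2.
For λ=-4: (A-λI) row 1 is [18, 36], so an eigenvector is (-2, 1).
For λ=2: (A-λI) row 1 is [12, 36], so an eigenvector is (3, -1).
General solution: K_1e^(-4t)(-2,1) + K_2e^(2t)(3,-1).
Applying p(0)=4, q(0)=3 gives K_1=13, K_2=10.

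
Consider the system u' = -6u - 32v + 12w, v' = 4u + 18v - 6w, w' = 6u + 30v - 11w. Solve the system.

u(t) = -2K_1e^(-2t) - 7K_2e^(2t) + 4K_3e^(t), v(t) = K_1e^(-2t) + 4K_2e^(2t) - 2K_3e^(t), w(t) = 2K_1e^(-2t) + 6K_2e^(2t) - 3K_3e^(t)

Coefficient matrix A = [[-6, -32, 12], [4, 18, -6], [6, 30, -11]].
det(A - λI) = 0 gives eigenvalues λ = -2, 2, 1.
For λ=-2: eigenvector (-2,1,2).
For λ=2: eigenvector (-7,4,6).
For λ=1: eigenvector (4,-2,-3).
General solution: K_1e^(-2t)(-2,1,2) + K_2e^(2t)(-7,4,6) + K_3e^(t)(4,-2,-3).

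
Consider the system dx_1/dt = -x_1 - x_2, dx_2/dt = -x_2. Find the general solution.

Coefficient matrix A = [[-1, -1], [0, -1]].
Characteristic polynomial det(A - λI) = λ^2 + 2λ + 1 = 0.
Single eigenvalue λ = -1 with algebraic multiplicity 2.
Eigenvector v = (-1,0); generalized eigenvector w with (A-λI)w=v is (2,1).
General solution: e^(-t)[K_1·v + K_2·(t·v + w)].

x_1(t) = -K_1e^(-t) - K_2te^(-t) + 2K_2e^(-t), x_2(t) = K_2e^(-t)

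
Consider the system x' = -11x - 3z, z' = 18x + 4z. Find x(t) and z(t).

x(t) = -K_1e^(-2t) + K_2e^(-5t), z(t) = 3K_1e^(-2t) - 2K_2e^(-5t)

Coefficient matrix A = [[-11, -3], [18, 4]].
Characteristic polynomial det(A - λI) = λ^2 + 7λ + 10 = 0.
Eigenvalues λ = -2, -5.
For λ=-2: (A-λI) row 1 is [-9, -3], so an eigenvector is (-1, 3).
For λ=-5: (A-λI) row 1 is [-6, -3], so an eigenvector is (1, -2).
General solution: K_1e^(-2t)(-1,3) + K_2e^(-5t)(1,-2).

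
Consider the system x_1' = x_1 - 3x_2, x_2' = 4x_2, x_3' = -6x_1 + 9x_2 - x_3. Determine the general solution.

Coefficient matrix A = [[1, -3, 0], [0, 4, 0], [-6, 9, -1]].
det(A - λI) = 0 gives eigenvalues λ = 1, -1, 4.
For λ=1: eigenvector (1,0,-3).
For λ=-1: eigenvector (0,0,1).
For λ=4: eigenvector (-1,1,3).
General solution: C_1e^(t)(1,0,-3) + C_2e^(-t)(0,0,1) + C_3e^(4t)(-1,1,3).

x_1(t) = C_1e^(t) - C_3e^(4t), x_2(t) = C_3e^(4t), x_3(t) = -3C_1e^(t) + C_2e^(-t) + 3C_3e^(4t)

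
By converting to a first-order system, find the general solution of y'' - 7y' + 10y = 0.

Let x_1 = y, x_2 = y'. Then x_1' = x_2 and x_2' = -10x_1 + 7x_2.
A = [[0,1],[-10,7]]; det(A-λI) = λ^2 - 7λ + 10.
Eigenvalues λ = 5, 2 with eigenvectors (1,5), (1,2).

y(t) = K_1e^(5t) + K_2e^(2t)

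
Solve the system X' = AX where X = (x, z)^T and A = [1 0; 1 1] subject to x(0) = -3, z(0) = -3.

x(t) = -3e^(t), z(t) = -3te^(t) - 3e^(t)

Coefficient matrix A = [[1, 0], [1, 1]].
Characteristic polynomial det(A - λI) = λ^2 - 2λ + 1 = 0.
Single eigenvalue λ = 1 with algebraic multiplicity 2.
Eigenvector v = (0,-1); generalized eigenvector w with (A-λI)w=v is (-1,-3).
General solution: e^(t)[K_1·v + K_2·(t·v + w)].
Applying x(0)=-3, z(0)=-3 gives K_1=-6, K_2=3.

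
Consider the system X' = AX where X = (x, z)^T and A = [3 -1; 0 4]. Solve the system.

Coefficient matrix A = [[3, -1], [0, 4]].
Characteristic polynomial det(A - λI) = λ^2 - 7λ + 12 = 0.
Eigenvalues λ = 3, 4.
For λ=3: (A-λI) row 1 is [0, -1], so an eigenvector is (-1, 0).
For λ=4: (A-λI) row 1 is [-1, -1], so an eigenvector is (-1, 1).
General solution: c_1e^(3t)(-1,0) + c_2e^(4t)(-1,1).

x(t) = -c_1e^(3t) - c_2e^(4t), z(t) = c_2e^(4t)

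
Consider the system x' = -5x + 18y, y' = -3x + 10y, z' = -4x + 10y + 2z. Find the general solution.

x(t) = 3K_1e^(t) + 2K_2e^(4t), y(t) = K_1e^(t) + K_2e^(4t), z(t) = 2K_1e^(t) + K_2e^(4t) + K_3e^(2t)

Coefficient matrix A = [[-5, 18, 0], [-3, 10, 0], [-4, 10, 2]].
det(A - λI) = 0 gives eigenvalues λ = 1, 4, 2.
For λ=1: eigenvector (3,1,2).
For λ=4: eigenvector (2,1,1).
For λ=2: eigenvector (0,0,1).
General solution: K_1e^(t)(3,1,2) + K_2e^(4t)(2,1,1) + K_3e^(2t)(0,0,1).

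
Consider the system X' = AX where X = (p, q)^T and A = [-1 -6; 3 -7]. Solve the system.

p(t) = -K_1e^(-4t)sin(3t) + K_1e^(-4t)cos(3t) + K_2e^(-4t)sin(3t) + K_2e^(-4t)cos(3t), q(t) = K_1e^(-4t)cos(3t) + K_2e^(-4t)sin(3t)

Coefficient matrix A = [[-1, -6], [3, -7]].
Characteristic polynomial det(A - λI) = λ^2 + 8λ + 25 = 0.
Eigenvalues λ = -4 ± 3i (complex conjugate pair).
For λ=-4+3i: an eigenvector is (1,1) - i(-1,0) = (1 + i, 1).
A real fundamental pair from Re and Im of e^((-4+3i)t)v: X_1 = e^(-4t)(cos(3t)·(1,1) + sin(3t)·(-1,0)), X_2 = e^(-4t)(sin(3t)·(1,1) - cos(3t)·(-1,0)).
General solution: K_1X_1 + K_2X_2.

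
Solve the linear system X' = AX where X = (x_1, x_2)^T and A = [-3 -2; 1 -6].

x_1(t) = -2c_1e^(-4t) + c_2e^(-5t), x_2(t) = -c_1e^(-4t) + c_2e^(-5t)

Coefficient matrix A = [[-3, -2], [1, -6]].
Characteristic polynomial det(A - λI) = λ^2 + 9λ + 20 = 0.
Eigenvalues λ = -4, -5.
For λ=-4: (A-λI) row 1 is [1, -2], so an eigenvector is (-2, -1).
For λ=-5: (A-λI) row 1 is [2, -2], so an eigenvector is (1, 1).
General solution: c_1e^(-4t)(-2,-1) + c_2e^(-5t)(1,1).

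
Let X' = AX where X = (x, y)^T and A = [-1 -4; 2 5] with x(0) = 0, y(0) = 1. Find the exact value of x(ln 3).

A = [[-1,-4],[2,5]]; eigenvalues λ = 1, 3.
Eigenvectors: (2,-1) for λ=1, (1,-1) for λ=3.
From the initial condition, c_1 = 1, c_2 = -2.
x(ln 3) = (1)(3^1)(2) + (-2)(3^3)(1) = -48.

-48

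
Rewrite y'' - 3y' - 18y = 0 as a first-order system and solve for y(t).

y(t) = C_1e^(6t) + C_2e^(-3t)

Let x_1 = y, x_2 = y'. Then x_1' = x_2 and x_2' = 18x_1 + 3x_2.
A = [[0,1],[18,3]]; det(A-λI) = λ^2 - 3λ - 18.
Eigenvalues λ = 6, -3 with eigenvectors (1,6), (1,-3).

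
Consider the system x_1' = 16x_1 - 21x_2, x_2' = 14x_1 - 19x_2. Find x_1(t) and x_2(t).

x_1(t) = 3c_1e^(2t) + c_2e^(-5t), x_2(t) = 2c_1e^(2t) + c_2e^(-5t)

Coefficient matrix A = [[16, -21], [14, -19]].
Characteristic polynomial det(A - λI) = λ^2 + 3λ - 10 = 0.
Eigenvalues λ = 2, -5.
For λ=2: (A-λI) row 1 is [14, -21], so an eigenvector is (3, 2).
For λ=-5: (A-λI) row 1 is [21, -21], so an eigenvector is (1, 1).
General solution: c_1e^(2t)(3,2) + c_2e^(-5t)(1,1).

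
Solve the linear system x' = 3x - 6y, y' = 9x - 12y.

x(t) = -K_1e^(-3t) - 2K_2e^(-6t), y(t) = -K_1e^(-3t) - 3K_2e^(-6t)

Coefficient matrix A = [[3, -6], [9, -12]].
Characteristic polynomial det(A - λI) = λ^2 + 9λ + 18 = 0.
Eigenvalues λ = -3, -6.
For λ=-3: (A-λI) row 1 is [6, -6], so an eigenvector is (-1, -1).
For λ=-6: (A-λI) row 1 is [9, -6], so an eigenvector is (-2, -3).
General solution: K_1e^(-3t)(-1,-1) + K_2e^(-6t)(-2,-3).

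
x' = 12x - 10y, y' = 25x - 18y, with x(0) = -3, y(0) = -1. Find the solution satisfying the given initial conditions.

Coefficient matrix A = [[12, -10], [25, -18]].
Characteristic polynomial det(A - λI) = λ^2 + 6λ + 34 = 0.
Eigenvalues λ = -3 ± 5i (complex conjugate pair).
For λ=-3+5i: an eigenvector is (-1,-2) - i(1,1) = (-1 - i, -2 - i).
A real fundamental pair from Re and Im of e^((-3+5i)t)v: X_1 = e^(-3t)(cos(5t)·(-1,-2) + sin(5t)·(1,1)), X_2 = e^(-3t)(sin(5t)·(-1,-2) - cos(5t)·(1,1)).
General solution: C_1X_1 + C_2X_2.
Applying x(0)=-3, y(0)=-1 gives C_1=-2, C_2=5.

x(t) = -7e^(-3t)sin(5t) - 3e^(-3t)cos(5t), y(t) = -12e^(-3t)sin(5t) - e^(-3t)cos(5t)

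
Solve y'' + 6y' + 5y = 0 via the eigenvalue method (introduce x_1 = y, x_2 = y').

Let x_1 = y, x_2 = y'. Then x_1' = x_2 and x_2' = -5x_1 - 6x_2.
A = [[0,1],[-5,-6]]; det(A-λI) = λ^2 + 6λ + 5.
Eigenvalues λ = -1, -5 with eigenvectors (1,-1), (1,-5).

y(t) = C_1e^(-t) + C_2e^(-5t)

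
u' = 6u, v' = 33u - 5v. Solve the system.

Coefficient matrix A = [[6, 0], [33, -5]].
Characteristic polynomial det(A - λI) = λ^2 - λ - 30 = 0.
Eigenvalues λ = 6, -5.
For λ=6: (A-λI) row 2 is [33, -11], so an eigenvector is (-1, -3).
For λ=-5: (A-λI) row 1 is [11, 0], so an eigenvector is (0, -1).
General solution: c_1e^(6t)(-1,-3) + c_2e^(-5t)(0,-1).

u(t) = -c_1e^(6t), v(t) = -3c_1e^(6t) - c_2e^(-5t)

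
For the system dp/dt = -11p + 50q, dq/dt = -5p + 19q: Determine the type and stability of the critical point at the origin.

A = [[-11,50],[-5,19]]; det(A-λI) = λ^2 - 8λ + 41.
λ = 4 ± 5i: positive real part.

unstable spiral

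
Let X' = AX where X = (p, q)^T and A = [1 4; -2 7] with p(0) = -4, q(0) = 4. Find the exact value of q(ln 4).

11776

A = [[1,4],[-2,7]]; eigenvalues λ = 5, 3.
Eigenvectors: (-1,-1) for λ=5, (2,1) for λ=3.
From the initial condition, c_1 = -12, c_2 = -8.
q(ln 4) = (-12)(4^5)(-1) + (-8)(4^3)(1) = 11776.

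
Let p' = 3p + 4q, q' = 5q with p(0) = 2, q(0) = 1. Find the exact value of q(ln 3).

A = [[3,4],[0,5]]; eigenvalues λ = 3, 5.
Eigenvectors: (1,0) for λ=3, (-2,-1) for λ=5.
From the initial condition, c_1 = 0, c_2 = -1.
q(ln 3) = (0)(3^3)(0) + (-1)(3^5)(-1) = 243.

243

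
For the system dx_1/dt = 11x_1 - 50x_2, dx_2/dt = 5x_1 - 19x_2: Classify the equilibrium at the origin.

A = [[11,-50],[5,-19]]; det(A-λI) = λ^2 + 8λ + 41.
λ = -4 ± 5i: negative real part.

stable spiral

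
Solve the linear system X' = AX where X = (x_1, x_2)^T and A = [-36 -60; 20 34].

x_1(t) = -3c_1e^(4t) - 2c_2e^(-6t), x_2(t) = 2c_1e^(4t) + c_2e^(-6t)

Coefficient matrix A = [[-36, -60], [20, 34]].
Characteristic polynomial det(A - λI) = λ^2 + 2λ - 24 = 0.
Eigenvalues λ = 4, -6.
For λ=4: (A-λI) row 1 is [-40, -60], so an eigenvector is (-3, 2).
For λ=-6: (A-λI) row 1 is [-30, -60], so an eigenvector is (-2, 1).
General solution: c_1e^(4t)(-3,2) + c_2e^(-6t)(-2,1).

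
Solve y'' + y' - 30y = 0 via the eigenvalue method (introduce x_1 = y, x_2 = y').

y(t) = c_1e^(5t) + c_2e^(-6t)

Let x_1 = y, x_2 = y'. Then x_1' = x_2 and x_2' = 30x_1 - x_2.
A = [[0,1],[30,-1]]; det(A-λI) = λ^2 + λ - 30.
Eigenvalues λ = 5, -6 with eigenvectors (1,5), (1,-6).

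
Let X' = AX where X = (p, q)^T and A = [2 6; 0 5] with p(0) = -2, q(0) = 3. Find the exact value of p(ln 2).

160

A = [[2,6],[0,5]]; eigenvalues λ = 5, 2.
Eigenvectors: (2,1) for λ=5, (1,0) for λ=2.
From the initial condition, c_1 = 3, c_2 = -8.
p(ln 2) = (3)(2^5)(2) + (-8)(2^2)(1) = 160.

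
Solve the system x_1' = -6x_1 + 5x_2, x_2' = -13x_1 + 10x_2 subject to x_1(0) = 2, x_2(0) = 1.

x_1(t) = -11e^(2t)sin(t) + 2e^(2t)cos(t), x_2(t) = -18e^(2t)sin(t) + e^(2t)cos(t)

Coefficient matrix A = [[-6, 5], [-13, 10]].
Characteristic polynomial det(A - λI) = λ^2 - 4λ + 5 = 0.
Eigenvalues λ = 2 ± i (complex conjugate pair).
For λ=2+i: an eigenvector is (-2,-3) - i(1,2) = (-2 - i, -3 - 2i).
A real fundamental pair from Re and Im of e^((2+i)t)v: X_1 = e^(2t)(cos(t)·(-2,-3) + sin(t)·(1,2)), X_2 = e^(2t)(sin(t)·(-2,-3) - cos(t)·(1,2)).
General solution: c_1X_1 + c_2X_2.
Applying x_1(0)=2, x_2(0)=1 gives c_1=-3, c_2=4.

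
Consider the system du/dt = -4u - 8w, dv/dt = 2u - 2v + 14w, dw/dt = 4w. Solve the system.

u(t) = C_1e^(-4t) - C_3e^(4t), v(t) = -C_1e^(-4t) + C_2e^(-2t) + 2C_3e^(4t), w(t) = C_3e^(4t)

Coefficient matrix A = [[-4, 0, -8], [2, -2, 14], [0, 0, 4]].
det(A - λI) = 0 gives eigenvalues λ = -4, -2, 4.
For λ=-4: eigenvector (1,-1,0).
For λ=-2: eigenvector (0,1,0).
For λ=4: eigenvector (-1,2,1).
General solution: C_1e^(-4t)(1,-1,0) + C_2e^(-2t)(0,1,0) + C_3e^(4t)(-1,2,1).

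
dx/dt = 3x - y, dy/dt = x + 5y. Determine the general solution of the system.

Coefficient matrix A = [[3, -1], [1, 5]].
Characteristic polynomial det(A - λI) = λ^2 - 8λ + 16 = 0.
Single eigenvalue λ = 4 with algebraic multiplicity 2.
Eigenvector v = (1,-1); generalized eigenvector w with (A-λI)w=v is (-3,2).
General solution: e^(4t)[K_1·v + K_2·(t·v + w)].

x(t) = K_1e^(4t) + K_2te^(4t) - 3K_2e^(4t), y(t) = -K_1e^(4t) - K_2te^(4t) + 2K_2e^(4t)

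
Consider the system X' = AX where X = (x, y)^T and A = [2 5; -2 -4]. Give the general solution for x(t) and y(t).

Coefficient matrix A = [[2, 5], [-2, -4]].
Characteristic polynomial det(A - λI) = λ^2 + 2λ + 2 = 0.
Eigenvalues λ = -1 ± i (complex conjugate pair).
For λ=-1+i: an eigenvector is (1,-1) - i(-2,1) = (1 + 2i, -1 - i).
A real fundamental pair from Re and Im of e^((-1+i)t)v: X_1 = e^(-t)(cos(t)·(1,-1) + sin(t)·(-2,1)), X_2 = e^(-t)(sin(t)·(1,-1) - cos(t)·(-2,1)).
General solution: K_1X_1 + K_2X_2.

x(t) = -2K_1e^(-t)sin(t) + K_1e^(-t)cos(t) + K_2e^(-t)sin(t) + 2K_2e^(-t)cos(t), y(t) = K_1e^(-t)sin(t) - K_1e^(-t)cos(t) - K_2e^(-t)sin(t) - K_2e^(-t)cos(t)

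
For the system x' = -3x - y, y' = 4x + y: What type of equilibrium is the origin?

A = [[-3,-1],[4,1]]; det(A-λI) = λ^2 + 2λ + 1.
repeated λ = -1 with a single eigenvector.

stable improper node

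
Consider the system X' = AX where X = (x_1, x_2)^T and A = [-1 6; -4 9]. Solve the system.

x_1(t) = 3C_1e^(3t) + C_2e^(5t), x_2(t) = 2C_1e^(3t) + C_2e^(5t)

Coefficient matrix A = [[-1, 6], [-4, 9]].
Characteristic polynomial det(A - λI) = λ^2 - 8λ + 15 = 0.
Eigenvalues λ = 3, 5.
For λ=3: (A-λI) row 1 is [-4, 6], so an eigenvector is (3, 2).
For λ=5: (A-λI) row 1 is [-6, 6], so an eigenvector is (1, 1).
General solution: C_1e^(3t)(3,2) + C_2e^(5t)(1,1).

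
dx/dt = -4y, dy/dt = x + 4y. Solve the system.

Coefficient matrix A = [[0, -4], [1, 4]].
Characteristic polynomial det(A - λI) = λ^2 - 4λ + 4 = 0.
Single eigenvalue λ = 2 with algebraic multiplicity 2.
Eigenvector v = (-2,1); generalized eigenvector w with (A-λI)w=v is (1,0).
General solution: e^(2t)[K_1·v + K_2·(t·v + w)].

x(t) = -2K_1e^(2t) - 2K_2te^(2t) + K_2e^(2t), y(t) = K_1e^(2t) + K_2te^(2t)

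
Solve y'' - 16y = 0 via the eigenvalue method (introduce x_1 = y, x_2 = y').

Let x_1 = y, x_2 = y'. Then x_1' = x_2 and x_2' = 16x_1.
A = [[0,1],[16,0]]; det(A-λI) = λ^2 - 16.
Eigenvalues λ = 4, -4 with eigenvectors (1,4), (1,-4).

y(t) = C_1e^(4t) + C_2e^(-4t)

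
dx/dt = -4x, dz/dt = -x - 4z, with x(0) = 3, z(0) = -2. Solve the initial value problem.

x(t) = 3e^(-4t), z(t) = -3te^(-4t) - 2e^(-4t)

Coefficient matrix A = [[-4, 0], [-1, -4]].
Characteristic polynomial det(A - λI) = λ^2 + 8λ + 16 = 0.
Single eigenvalue λ = -4 with algebraic multiplicity 2.
Eigenvector v = (0,-1); generalized eigenvector w with (A-λI)w=v is (1,2).
General solution: e^(-4t)[K_1·v + K_2·(t·v + w)].
Applying x(0)=3, z(0)=-2 gives K_1=8, K_2=3.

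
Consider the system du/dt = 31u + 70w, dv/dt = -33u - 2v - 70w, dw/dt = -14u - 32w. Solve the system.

u(t) = 5C_1e^(3t) - 2C_3e^(-4t), v(t) = -5C_1e^(3t) + C_2e^(-2t) + 2C_3e^(-4t), w(t) = -2C_1e^(3t) + C_3e^(-4t)

Coefficient matrix A = [[31, 0, 70], [-33, -2, -70], [-14, 0, -32]].
det(A - λI) = 0 gives eigenvalues λ = 3, -2, -4.
For λ=3: eigenvector (5,-5,-2).
For λ=-2: eigenvector (0,1,0).
For λ=-4: eigenvector (-2,2,1).
General solution: C_1e^(3t)(5,-5,-2) + C_2e^(-2t)(0,1,0) + C_3e^(-4t)(-2,2,1).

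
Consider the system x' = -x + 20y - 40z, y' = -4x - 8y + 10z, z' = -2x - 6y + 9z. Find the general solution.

Coefficient matrix A = [[-1, 20, -40], [-4, -8, 10], [-2, -6, 9]].
det(A - λI) = 0 gives eigenvalues λ = -1, -3, 4.
For λ=-1: eigenvector (1,-2,-1).
For λ=-3: eigenvector (0,2,1).
For λ=4: eigenvector (4,-3,-2).
General solution: c_1e^(-t)(1,-2,-1) + c_2e^(-3t)(0,2,1) + c_3e^(4t)(4,-3,-2).

x(t) = c_1e^(-t) + 4c_3e^(4t), y(t) = -2c_1e^(-t) + 2c_2e^(-3t) - 3c_3e^(4t), z(t) = -c_1e^(-t) + c_2e^(-3t) - 2c_3e^(4t)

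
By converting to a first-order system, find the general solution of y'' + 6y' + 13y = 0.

y(t) = C_1e^(-3t)cos(2t) + C_2e^(-3t)sin(2t)

Let x_1 = y, x_2 = y'. Then x_1' = x_2 and x_2' = -13x_1 - 6x_2.
A = [[0,1],[-13,-6]]; det(A-λI) = λ^2 + 6λ + 13.
Eigenvalues λ = -3 ± 2i.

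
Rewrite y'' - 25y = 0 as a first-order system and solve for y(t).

y(t) = K_1e^(5t) + K_2e^(-5t)

Let x_1 = y, x_2 = y'. Then x_1' = x_2 and x_2' = 25x_1.
A = [[0,1],[25,0]]; det(A-λI) = λ^2 - 25.
Eigenvalues λ = 5, -5 with eigenvectors (1,5), (1,-5).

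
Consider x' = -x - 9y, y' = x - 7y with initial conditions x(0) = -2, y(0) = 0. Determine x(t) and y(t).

x(t) = -6te^(-4t) - 2e^(-4t), y(t) = -2te^(-4t)

Coefficient matrix A = [[-1, -9], [1, -7]].
Characteristic polynomial det(A - λI) = λ^2 + 8λ + 16 = 0.
Single eigenvalue λ = -4 with algebraic multiplicity 2.
Eigenvector v = (-3,-1); generalized eigenvector w with (A-λI)w=v is (2,1).
General solution: e^(-4t)[C_1·v + C_2·(t·v + w)].
Applying x(0)=-2, y(0)=0 gives C_1=2, C_2=2.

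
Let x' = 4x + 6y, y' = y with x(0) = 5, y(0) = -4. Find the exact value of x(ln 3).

A = [[4,6],[0,1]]; eigenvalues λ = 1, 4.
Eigenvectors: (-2,1) for λ=1, (1,0) for λ=4.
From the initial condition, c_1 = -4, c_2 = -3.
x(ln 3) = (-4)(3^1)(-2) + (-3)(3^4)(1) = -219.

-219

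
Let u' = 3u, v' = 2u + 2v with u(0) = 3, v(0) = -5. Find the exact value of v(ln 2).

A = [[3,0],[2,2]]; eigenvalues λ = 2, 3.
Eigenvectors: (0,-1) for λ=2, (-1,-2) for λ=3.
From the initial condition, c_1 = 11, c_2 = -3.
v(ln 2) = (11)(2^2)(-1) + (-3)(2^3)(-2) = 4.

4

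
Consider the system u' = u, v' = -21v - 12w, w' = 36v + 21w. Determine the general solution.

u(t) = K_1e^(t), v(t) = 2K_2e^(-3t) - K_3e^(3t), w(t) = -3K_2e^(-3t) + 2K_3e^(3t)

Coefficient matrix A = [[1, 0, 0], [0, -21, -12], [0, 36, 21]].
det(A - λI) = 0 gives eigenvalues λ = 1, -3, 3.
For λ=1: eigenvector (1,0,0).
For λ=-3: eigenvector (0,2,-3).
For λ=3: eigenvector (0,-1,2).
General solution: K_1e^(t)(1,0,0) + K_2e^(-3t)(0,2,-3) + K_3e^(3t)(0,-1,2).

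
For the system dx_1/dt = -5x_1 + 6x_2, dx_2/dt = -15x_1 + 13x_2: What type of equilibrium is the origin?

unstable spiral

A = [[-5,6],[-15,13]]; det(A-λI) = λ^2 - 8λ + 25.
λ = 4 ± 3i: positive real part.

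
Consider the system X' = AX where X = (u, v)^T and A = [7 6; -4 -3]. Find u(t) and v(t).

u(t) = -3K_1e^(3t) + K_2e^(t), v(t) = 2K_1e^(3t) - K_2e^(t)

Coefficient matrix A = [[7, 6], [-4, -3]].
Characteristic polynomial det(A - λI) = λ^2 - 4λ + 3 = 0.
Eigenvalues λ = 3, 1.
For λ=3: (A-λI) row 1 is [4, 6], so an eigenvector is (-3, 2).
For λ=1: (A-λI) row 1 is [6, 6], so an eigenvector is (1, -1).
General solution: K_1e^(3t)(-3,2) + K_2e^(t)(1,-1).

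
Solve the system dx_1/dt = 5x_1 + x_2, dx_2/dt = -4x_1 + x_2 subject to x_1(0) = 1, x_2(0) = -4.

Coefficient matrix A = [[5, 1], [-4, 1]].
Characteristic polynomial det(A - λI) = λ^2 - 6λ + 9 = 0.
Single eigenvalue λ = 3 with algebraic multiplicity 2.
Eigenvector v = (-1,2); generalized eigenvector w with (A-λI)w=v is (-2,3).
General solution: e^(3t)[K_1·v + K_2·(t·v + w)].
Applying x_1(0)=1, x_2(0)=-4 gives K_1=-5, K_2=2.

x_1(t) = -2te^(3t) + e^(3t), x_2(t) = 4te^(3t) - 4e^(3t)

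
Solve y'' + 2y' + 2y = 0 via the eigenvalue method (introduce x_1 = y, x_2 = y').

y(t) = K_1e^(-t)cos(t) + K_2e^(-t)sin(t)

Let x_1 = y, x_2 = y'. Then x_1' = x_2 and x_2' = -2x_1 - 2x_2.
A = [[0,1],[-2,-2]]; det(A-λI) = λ^2 + 2λ + 2.
Eigenvalues λ = -1 ± i.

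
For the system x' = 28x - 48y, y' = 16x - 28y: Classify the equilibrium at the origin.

saddle

A = [[28,-48],[16,-28]]; det(A-λI) = λ^2 - 16.
λ = -4, 4: opposite signs.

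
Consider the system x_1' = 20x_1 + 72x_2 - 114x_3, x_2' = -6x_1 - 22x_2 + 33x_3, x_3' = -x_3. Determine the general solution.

Coefficient matrix A = [[20, 72, -114], [-6, -22, 33], [0, 0, -1]].
det(A - λI) = 0 gives eigenvalues λ = -4, 2, -1.
For λ=-4: eigenvector (-3,1,0).
For λ=2: eigenvector (-4,1,0).
For λ=-1: eigenvector (2,1,1).
General solution: c_1e^(-4t)(-3,1,0) + c_2e^(2t)(-4,1,0) + c_3e^(-t)(2,1,1).

x_1(t) = -3c_1e^(-4t) - 4c_2e^(2t) + 2c_3e^(-t), x_2(t) = c_1e^(-4t) + c_2e^(2t) + c_3e^(-t), x_3(t) = c_3e^(-t)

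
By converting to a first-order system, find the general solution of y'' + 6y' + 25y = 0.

y(t) = K_1e^(-3t)cos(4t) + K_2e^(-3t)sin(4t)

Let x_1 = y, x_2 = y'. Then x_1' = x_2 and x_2' = -25x_1 - 6x_2.
A = [[0,1],[-25,-6]]; det(A-λI) = λ^2 + 6λ + 25.
Eigenvalues λ = -3 ± 4i.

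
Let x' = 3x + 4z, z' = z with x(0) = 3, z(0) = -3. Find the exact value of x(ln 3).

A = [[3,4],[0,1]]; eigenvalues λ = 1, 3.
Eigenvectors: (2,-1) for λ=1, (1,0) for λ=3.
From the initial condition, c_1 = 3, c_2 = -3.
x(ln 3) = (3)(3^1)(2) + (-3)(3^3)(1) = -63.

-63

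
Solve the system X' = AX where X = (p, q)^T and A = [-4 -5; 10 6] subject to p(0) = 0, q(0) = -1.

Coefficient matrix A = [[-4, -5], [10, 6]].
Characteristic polynomial det(A - λI) = λ^2 - 2λ + 26 = 0.
Eigenvalues λ = 1 ± 5i (complex conjugate pair).
For λ=1+5i: an eigenvector is (0,-1) - i(1,-1) = (0 - i, -1 + i).
A real fundamental pair from Re and Im of e^((1+5i)t)v: X_1 = e^(t)(cos(5t)·(0,-1) + sin(5t)·(1,-1)), X_2 = e^(t)(sin(5t)·(0,-1) - cos(5t)·(1,-1)).
General solution: c_1X_1 + c_2X_2.
Applying p(0)=0, q(0)=-1 gives c_1=1, c_2=0.

p(t) = e^(t)sin(5t), q(t) = -e^(t)sin(5t) - e^(t)cos(5t)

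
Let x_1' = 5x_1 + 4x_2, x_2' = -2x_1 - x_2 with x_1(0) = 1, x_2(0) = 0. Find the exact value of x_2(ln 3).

-24

A = [[5,4],[-2,-1]]; eigenvalues λ = 1, 3.
Eigenvectors: (-1,1) for λ=1, (2,-1) for λ=3.
From the initial condition, c_1 = 1, c_2 = 1.
x_2(ln 3) = (1)(3^1)(1) + (1)(3^3)(-1) = -24.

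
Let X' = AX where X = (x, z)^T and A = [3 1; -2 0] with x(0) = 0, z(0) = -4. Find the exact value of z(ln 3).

12

A = [[3,1],[-2,0]]; eigenvalues λ = 2, 1.
Eigenvectors: (-1,1) for λ=2, (1,-2) for λ=1.
From the initial condition, c_1 = 4, c_2 = 4.
z(ln 3) = (4)(3^2)(1) + (4)(3^1)(-2) = 12.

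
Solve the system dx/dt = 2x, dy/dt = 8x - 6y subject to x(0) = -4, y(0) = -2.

x(t) = -4e^(2t), y(t) = -4e^(2t) + 2e^(-6t)

Coefficient matrix A = [[2, 0], [8, -6]].
Characteristic polynomial det(A - λI) = λ^2 + 4λ - 12 = 0.
Eigenvalues λ = 2, -6.
For λ=2: (A-λI) row 2 is [8, -8], so an eigenvector is (-1, -1).
For λ=-6: (A-λI) row 1 is [8, 0], so an eigenvector is (0, 1).
General solution: c_1e^(2t)(-1,-1) + c_2e^(-6t)(0,1).
Applying x(0)=-4, y(0)=-2 gives c_1=4, c_2=2.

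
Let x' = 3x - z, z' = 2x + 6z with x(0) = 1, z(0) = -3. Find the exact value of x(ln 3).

A = [[3,-1],[2,6]]; eigenvalues λ = 4, 5.
Eigenvectors: (-1,1) for λ=4, (1,-2) for λ=5.
From the initial condition, c_1 = 1, c_2 = 2.
x(ln 3) = (1)(3^4)(-1) + (2)(3^5)(1) = 405.

405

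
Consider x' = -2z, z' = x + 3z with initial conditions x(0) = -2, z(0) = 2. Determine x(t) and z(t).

x(t) = -2e^(2t), z(t) = 2e^(2t)

Coefficient matrix A = [[0, -2], [1, 3]].
Characteristic polynomial det(A - λI) = λ^2 - 3λ + 2 = 0.
Eigenvalues λ = 2, 1.
For λ=2: (A-λI) row 1 is [-2, -2], so an eigenvector is (-1, 1).
For λ=1: (A-λI) row 1 is [-1, -2], so an eigenvector is (2, -1).
General solution: C_1e^(2t)(-1,1) + C_2e^(t)(2,-1).
Applying x(0)=-2, z(0)=2 gives C_1=2, C_2=0.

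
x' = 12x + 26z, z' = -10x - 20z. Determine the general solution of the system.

Coefficient matrix A = [[12, 26], [-10, -20]].
Characteristic polynomial det(A - λI) = λ^2 + 8λ + 20 = 0.
Eigenvalues λ = -4 ± 2i (complex conjugate pair).
For λ=-4+2i: an eigenvector is (-2,1) - i(-3,2) = (-2 + 3i, 1 - 2i).
A real fundamental pair from Re and Im of e^((-4+2i)t)v: X_1 = e^(-4t)(cos(2t)·(-2,1) + sin(2t)·(-3,2)), X_2 = e^(-4t)(sin(2t)·(-2,1) - cos(2t)·(-3,2)).
General solution: c_1X_1 + c_2X_2.

x(t) = -3c_1e^(-4t)sin(2t) - 2c_1e^(-4t)cos(2t) - 2c_2e^(-4t)sin(2t) + 3c_2e^(-4t)cos(2t), z(t) = 2c_1e^(-4t)sin(2t) + c_1e^(-4t)cos(2t) + c_2e^(-4t)sin(2t) - 2c_2e^(-4t)cos(2t)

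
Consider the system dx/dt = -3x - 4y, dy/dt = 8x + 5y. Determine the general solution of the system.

Coefficient matrix A = [[-3, -4], [8, 5]].
Characteristic polynomial det(A - λI) = λ^2 - 2λ + 17 = 0.
Eigenvalues λ = 1 ± 4i (complex conjugate pair).
For λ=1+4i: an eigenvector is (0,-1) - i(1,-1) = (0 - i, -1 + i).
A real fundamental pair from Re and Im of e^((1+4i)t)v: X_1 = e^(t)(cos(4t)·(0,-1) + sin(4t)·(1,-1)), X_2 = e^(t)(sin(4t)·(0,-1) - cos(4t)·(1,-1)).
General solution: c_1X_1 + c_2X_2.

x(t) = c_1e^(t)sin(4t) - c_2e^(t)cos(4t), y(t) = -c_1e^(t)sin(4t) - c_1e^(t)cos(4t) - c_2e^(t)sin(4t) + c_2e^(t)cos(4t)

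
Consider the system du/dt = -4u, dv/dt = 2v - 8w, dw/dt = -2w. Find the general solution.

Coefficient matrix A = [[-4, 0, 0], [0, 2, -8], [0, 0, -2]].
det(A - λI) = 0 gives eigenvalues λ = -4, 2, -2.
For λ=-4: eigenvector (1,0,0).
For λ=2: eigenvector (0,1,0).
For λ=-2: eigenvector (0,2,1).
General solution: c_1e^(-4t)(1,0,0) + c_2e^(2t)(0,1,0) + c_3e^(-2t)(0,2,1).

u(t) = c_1e^(-4t), v(t) = c_2e^(2t) + 2c_3e^(-2t), w(t) = c_3e^(-2t)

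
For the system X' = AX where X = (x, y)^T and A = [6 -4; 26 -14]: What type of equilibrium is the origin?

stable spiral

A = [[6,-4],[26,-14]]; det(A-λI) = λ^2 + 8λ + 20.
λ = -4 ± 2i: negative real part.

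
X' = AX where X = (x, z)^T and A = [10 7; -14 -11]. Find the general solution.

x(t) = K_1e^(-4t) - K_2e^(3t), z(t) = -2K_1e^(-4t) + K_2e^(3t)

Coefficient matrix A = [[10, 7], [-14, -11]].
Characteristic polynomial det(A - λI) = λ^2 + λ - 12 = 0.
Eigenvalues λ = -4, 3.
For λ=-4: (A-λI) row 1 is [14, 7], so an eigenvector is (1, -2).
For λ=3: (A-λI) row 1 is [7, 7], so an eigenvector is (-1, 1).
General solution: K_1e^(-4t)(1,-2) + K_2e^(3t)(-1,1).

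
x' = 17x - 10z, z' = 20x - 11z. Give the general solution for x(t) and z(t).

Coefficient matrix A = [[17, -10], [20, -11]].
Characteristic polynomial det(A - λI) = λ^2 - 6λ + 13 = 0.
Eigenvalues λ = 3 ± 2i (complex conjugate pair).
For λ=3+2i: an eigenvector is (-1,-1) - i(-2,-3) = (-1 + 2i, -1 + 3i).
A real fundamental pair from Re and Im of e^((3+2i)t)v: X_1 = e^(3t)(cos(2t)·(-1,-1) + sin(2t)·(-2,-3)), X_2 = e^(3t)(sin(2t)·(-1,-1) - cos(2t)·(-2,-3)).
General solution: C_1X_1 + C_2X_2.

x(t) = -2C_1e^(3t)sin(2t) - C_1e^(3t)cos(2t) - C_2e^(3t)sin(2t) + 2C_2e^(3t)cos(2t), z(t) = -3C_1e^(3t)sin(2t) - C_1e^(3t)cos(2t) - C_2e^(3t)sin(2t) + 3C_2e^(3t)cos(2t)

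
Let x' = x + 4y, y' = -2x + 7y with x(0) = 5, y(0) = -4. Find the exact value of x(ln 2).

A = [[1,4],[-2,7]]; eigenvalues λ = 3, 5.
Eigenvectors: (2,1) for λ=3, (-1,-1) for λ=5.
From the initial condition, c_1 = 9, c_2 = 13.
x(ln 2) = (9)(2^3)(2) + (13)(2^5)(-1) = -272.

-272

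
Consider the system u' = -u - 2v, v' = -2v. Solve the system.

u(t) = K_1e^(-t) + 2K_2e^(-2t), v(t) = K_2e^(-2t)

Coefficient matrix A = [[-1, -2], [0, -2]].
Characteristic polynomial det(A - λI) = λ^2 + 3λ + 2 = 0.
Eigenvalues λ = -1, -2.
For λ=-1: (A-λI) row 1 is [0, -2], so an eigenvector is (1, 0).
For λ=-2: (A-λI) row 1 is [1, -2], so an eigenvector is (2, 1).
General solution: K_1e^(-t)(1,0) + K_2e^(-2t)(2,1).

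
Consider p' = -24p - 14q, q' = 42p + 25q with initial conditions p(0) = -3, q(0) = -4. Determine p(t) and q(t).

p(t) = 17e^(4t) - 20e^(-3t), q(t) = -34e^(4t) + 30e^(-3t)

Coefficient matrix A = [[-24, -14], [42, 25]].
Characteristic polynomial det(A - λI) = λ^2 - λ - 12 = 0.
Eigenvalues λ = 4, -3.
For λ=4: (A-λI) row 1 is [-28, -14], so an eigenvector is (-1, 2).
For λ=-3: (A-λI) row 1 is [-21, -14], so an eigenvector is (-2, 3).
General solution: c_1e^(4t)(-1,2) + c_2e^(-3t)(-2,3).
Applying p(0)=-3, q(0)=-4 gives c_1=-17, c_2=10.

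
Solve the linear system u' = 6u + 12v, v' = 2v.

Coefficient matrix A = [[6, 12], [0, 2]].
Characteristic polynomial det(A - λI) = λ^2 - 8λ + 12 = 0.
Eigenvalues λ = 6, 2.
For λ=6: (A-λI) row 1 is [0, 12], so an eigenvector is (-1, 0).
For λ=2: (A-λI) row 1 is [4, 12], so an eigenvector is (3, -1).
General solution: C_1e^(6t)(-1,0) + C_2e^(2t)(3,-1).

u(t) = -C_1e^(6t) + 3C_2e^(2t), v(t) = -C_2e^(2t)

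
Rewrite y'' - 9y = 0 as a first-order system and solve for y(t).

y(t) = c_1e^(-3t) + c_2e^(3t)

Let x_1 = y, x_2 = y'. Then x_1' = x_2 and x_2' = 9x_1.
A = [[0,1],[9,0]]; det(A-λI) = λ^2 - 9.
Eigenvalues λ = -3, 3 with eigenvectors (1,-3), (1,3).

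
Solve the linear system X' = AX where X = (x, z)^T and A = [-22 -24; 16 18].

Coefficient matrix A = [[-22, -24], [16, 18]].
Characteristic polynomial det(A - λI) = λ^2 + 4λ - 12 = 0.
Eigenvalues λ = -6, 2.
For λ=-6: (A-λI) row 1 is [-16, -24], so an eigenvector is (3, -2).
For λ=2: (A-λI) row 1 is [-24, -24], so an eigenvector is (-1, 1).
General solution: C_1e^(-6t)(3,-2) + C_2e^(2t)(-1,1).

x(t) = 3C_1e^(-6t) - C_2e^(2t), z(t) = -2C_1e^(-6t) + C_2e^(2t)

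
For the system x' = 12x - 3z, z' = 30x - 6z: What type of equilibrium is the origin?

unstable spiral

A = [[12,-3],[30,-6]]; det(A-λI) = λ^2 - 6λ + 18.
λ = 3 ± 3i: positive real part.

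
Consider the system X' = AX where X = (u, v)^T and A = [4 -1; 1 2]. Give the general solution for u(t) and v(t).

Coefficient matrix A = [[4, -1], [1, 2]].
Characteristic polynomial det(A - λI) = λ^2 - 6λ + 9 = 0.
Single eigenvalue λ = 3 with algebraic multiplicity 2.
Eigenvector v = (1,1); generalized eigenvector w with (A-λI)w=v is (0,-1).
General solution: e^(3t)[K_1·v + K_2·(t·v + w)].

u(t) = K_1e^(3t) + K_2te^(3t), v(t) = K_1e^(3t) + K_2te^(3t) - K_2e^(3t)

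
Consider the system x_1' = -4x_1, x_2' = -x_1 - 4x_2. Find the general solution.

x_1(t) = K_2e^(-4t), x_2(t) = -K_1e^(-4t) - K_2te^(-4t) - 2K_2e^(-4t)

Coefficient matrix A = [[-4, 0], [-1, -4]].
Characteristic polynomial det(A - λI) = λ^2 + 8λ + 16 = 0.
Single eigenvalue λ = -4 with algebraic multiplicity 2.
Eigenvector v = (0,-1); generalized eigenvector w with (A-λI)w=v is (1,-2).
General solution: e^(-4t)[K_1·v + K_2·(t·v + w)].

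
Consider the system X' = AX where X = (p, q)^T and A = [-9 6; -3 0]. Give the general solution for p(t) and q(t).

p(t) = -K_1e^(-3t) - 2K_2e^(-6t), q(t) = -K_1e^(-3t) - K_2e^(-6t)

Coefficient matrix A = [[-9, 6], [-3, 0]].
Characteristic polynomial det(A - λI) = λ^2 + 9λ + 18 = 0.
Eigenvalues λ = -3, -6.
For λ=-3: (A-λI) row 1 is [-6, 6], so an eigenvector is (-1, -1).
For λ=-6: (A-λI) row 1 is [-3, 6], so an eigenvector is (-2, -1).
General solution: K_1e^(-3t)(-1,-1) + K_2e^(-6t)(-2,-1).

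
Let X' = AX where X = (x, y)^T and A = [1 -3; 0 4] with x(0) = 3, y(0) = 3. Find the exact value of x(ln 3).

A = [[1,-3],[0,4]]; eigenvalues λ = 4, 1.
Eigenvectors: (-1,1) for λ=4, (1,0) for λ=1.
From the initial condition, c_1 = 3, c_2 = 6.
x(ln 3) = (3)(3^4)(-1) + (6)(3^1)(1) = -225.

-225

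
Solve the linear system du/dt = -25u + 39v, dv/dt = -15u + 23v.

Coefficient matrix A = [[-25, 39], [-15, 23]].
Characteristic polynomial det(A - λI) = λ^2 + 2λ + 10 = 0.
Eigenvalues λ = -1 ± 3i (complex conjugate pair).
For λ=-1+3i: an eigenvector is (2,1) - i(-3,-2) = (2 + 3i, 1 + 2i).
A real fundamental pair from Re and Im of e^((-1+3i)t)v: X_1 = e^(-t)(cos(3t)·(2,1) + sin(3t)·(-3,-2)), X_2 = e^(-t)(sin(3t)·(2,1) - cos(3t)·(-3,-2)).
General solution: K_1X_1 + K_2X_2.

u(t) = -3K_1e^(-t)sin(3t) + 2K_1e^(-t)cos(3t) + 2K_2e^(-t)sin(3t) + 3K_2e^(-t)cos(3t), v(t) = -2K_1e^(-t)sin(3t) + K_1e^(-t)cos(3t) + K_2e^(-t)sin(3t) + 2K_2e^(-t)cos(3t)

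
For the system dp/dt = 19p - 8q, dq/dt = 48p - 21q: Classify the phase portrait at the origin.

A = [[19,-8],[48,-21]]; det(A-λI) = λ^2 + 2λ - 15.
λ = 3, -5: opposite signs.

saddle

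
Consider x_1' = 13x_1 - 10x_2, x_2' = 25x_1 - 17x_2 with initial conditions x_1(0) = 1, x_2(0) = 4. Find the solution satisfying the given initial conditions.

Coefficient matrix A = [[13, -10], [25, -17]].
Characteristic polynomial det(A - λI) = λ^2 + 4λ + 29 = 0.
Eigenvalues λ = -2 ± 5i (complex conjugate pair).
For λ=-2+5i: an eigenvector is (1,1) - i(1,2) = (1 - i, 1 - 2i).
A real fundamental pair from Re and Im of e^((-2+5i)t)v: X_1 = e^(-2t)(cos(5t)·(1,1) + sin(5t)·(1,2)), X_2 = e^(-2t)(sin(5t)·(1,1) - cos(5t)·(1,2)).
General solution: C_1X_1 + C_2X_2.
Applying x_1(0)=1, x_2(0)=4 gives C_1=-2, C_2=-3.

x_1(t) = -5e^(-2t)sin(5t) + e^(-2t)cos(5t), x_2(t) = -7e^(-2t)sin(5t) + 4e^(-2t)cos(5t)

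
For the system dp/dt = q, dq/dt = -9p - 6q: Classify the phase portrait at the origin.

A = [[0,1],[-9,-6]]; det(A-λI) = λ^2 + 6λ + 9.
repeated λ = -3 with a single eigenvector.

stable improper node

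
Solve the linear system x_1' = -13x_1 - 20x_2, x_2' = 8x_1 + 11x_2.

x_1(t) = -2c_1e^(-t)sin(4t) - c_1e^(-t)cos(4t) - c_2e^(-t)sin(4t) + 2c_2e^(-t)cos(4t), x_2(t) = c_1e^(-t)sin(4t) + c_1e^(-t)cos(4t) + c_2e^(-t)sin(4t) - c_2e^(-t)cos(4t)

Coefficient matrix A = [[-13, -20], [8, 11]].
Characteristic polynomial det(A - λI) = λ^2 + 2λ + 17 = 0.
Eigenvalues λ = -1 ± 4i (complex conjugate pair).
For λ=-1+4i: an eigenvector is (-1,1) - i(-2,1) = (-1 + 2i, 1 - i).
A real fundamental pair from Re and Im of e^((-1+4i)t)v: X_1 = e^(-t)(cos(4t)·(-1,1) + sin(4t)·(-2,1)), X_2 = e^(-t)(sin(4t)·(-1,1) - cos(4t)·(-2,1)).
General solution: c_1X_1 + c_2X_2.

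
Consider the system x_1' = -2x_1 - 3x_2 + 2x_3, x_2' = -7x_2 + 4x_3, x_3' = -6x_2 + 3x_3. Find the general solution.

x_1(t) = C_1e^(-2t) + C_2e^(-3t), x_2(t) = C_2e^(-3t) + 2C_3e^(-t), x_3(t) = C_2e^(-3t) + 3C_3e^(-t)

Coefficient matrix A = [[-2, -3, 2], [0, -7, 4], [0, -6, 3]].
det(A - λI) = 0 gives eigenvalues λ = -2, -3, -1.
For λ=-2: eigenvector (1,0,0).
For λ=-3: eigenvector (1,1,1).
For λ=-1: eigenvector (0,2,3).
General solution: C_1e^(-2t)(1,0,0) + C_2e^(-3t)(1,1,1) + C_3e^(-t)(0,2,3).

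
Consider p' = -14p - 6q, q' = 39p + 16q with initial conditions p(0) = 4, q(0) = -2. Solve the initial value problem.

Coefficient matrix A = [[-14, -6], [39, 16]].
Characteristic polynomial det(A - λI) = λ^2 - 2λ + 10 = 0.
Eigenvalues λ = 1 ± 3i (complex conjugate pair).
For λ=1+3i: an eigenvector is (-1,2) - i(1,-3) = (-1 - i, 2 + 3i).
A real fundamental pair from Re and Im of e^((1+3i)t)v: X_1 = e^(t)(cos(3t)·(-1,2) + sin(3t)·(1,-3)), X_2 = e^(t)(sin(3t)·(-1,2) - cos(3t)·(1,-3)).
General solution: C_1X_1 + C_2X_2.
Applying p(0)=4, q(0)=-2 gives C_1=-10, C_2=6.

p(t) = -16e^(t)sin(3t) + 4e^(t)cos(3t), q(t) = 42e^(t)sin(3t) - 2e^(t)cos(3t)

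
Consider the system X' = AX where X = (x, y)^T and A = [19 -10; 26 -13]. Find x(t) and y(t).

Coefficient matrix A = [[19, -10], [26, -13]].
Characteristic polynomial det(A - λI) = λ^2 - 6λ + 13 = 0.
Eigenvalues λ = 3 ± 2i (complex conjugate pair).
For λ=3+2i: an eigenvector is (-1,-2) - i(2,3) = (-1 - 2i, -2 - 3i).
A real fundamental pair from Re and Im of e^((3+2i)t)v: X_1 = e^(3t)(cos(2t)·(-1,-2) + sin(2t)·(2,3)), X_2 = e^(3t)(sin(2t)·(-1,-2) - cos(2t)·(2,3)).
General solution: C_1X_1 + C_2X_2.

x(t) = 2C_1e^(3t)sin(2t) - C_1e^(3t)cos(2t) - C_2e^(3t)sin(2t) - 2C_2e^(3t)cos(2t), y(t) = 3C_1e^(3t)sin(2t) - 2C_1e^(3t)cos(2t) - 2C_2e^(3t)sin(2t) - 3C_2e^(3t)cos(2t)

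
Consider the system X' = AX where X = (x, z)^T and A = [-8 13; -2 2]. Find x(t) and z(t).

Coefficient matrix A = [[-8, 13], [-2, 2]].
Characteristic polynomial det(A - λI) = λ^2 + 6λ + 10 = 0.
Eigenvalues λ = -3 ± i (complex conjugate pair).
For λ=-3+i: an eigenvector is (3,1) - i(-2,-1) = (3 + 2i, 1 + i).
A real fundamental pair from Re and Im of e^((-3+i)t)v: X_1 = e^(-3t)(cos(t)·(3,1) + sin(t)·(-2,-1)), X_2 = e^(-3t)(sin(t)·(3,1) - cos(t)·(-2,-1)).
General solution: C_1X_1 + C_2X_2.

x(t) = -2C_1e^(-3t)sin(t) + 3C_1e^(-3t)cos(t) + 3C_2e^(-3t)sin(t) + 2C_2e^(-3t)cos(t), z(t) = -C_1e^(-3t)sin(t) + C_1e^(-3t)cos(t) + C_2e^(-3t)sin(t) + C_2e^(-3t)cos(t)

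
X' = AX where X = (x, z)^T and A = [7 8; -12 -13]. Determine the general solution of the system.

x(t) = -2c_1e^(-5t) - c_2e^(-t), z(t) = 3c_1e^(-5t) + c_2e^(-t)

Coefficient matrix A = [[7, 8], [-12, -13]].
Characteristic polynomial det(A - λI) = λ^2 + 6λ + 5 = 0.
Eigenvalues λ = -5, -1.
For λ=-5: (A-λI) row 1 is [12, 8], so an eigenvector is (-2, 3).
For λ=-1: (A-λI) row 1 is [8, 8], so an eigenvector is (-1, 1).
General solution: c_1e^(-5t)(-2,3) + c_2e^(-t)(-1,1).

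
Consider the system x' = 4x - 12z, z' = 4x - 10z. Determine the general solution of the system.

Coefficient matrix A = [[4, -12], [4, -10]].
Characteristic polynomial det(A - λI) = λ^2 + 6λ + 8 = 0.
Eigenvalues λ = -2, -4.
For λ=-2: (A-λI) row 1 is [6, -12], so an eigenvector is (-2, -1).
For λ=-4: (A-λI) row 1 is [8, -12], so an eigenvector is (-3, -2).
General solution: c_1e^(-2t)(-2,-1) + c_2e^(-4t)(-3,-2).

x(t) = -2c_1e^(-2t) - 3c_2e^(-4t), z(t) = -c_1e^(-2t) - 2c_2e^(-4t)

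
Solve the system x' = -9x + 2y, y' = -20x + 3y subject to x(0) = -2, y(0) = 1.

Coefficient matrix A = [[-9, 2], [-20, 3]].
Characteristic polynomial det(A - λI) = λ^2 + 6λ + 13 = 0.
Eigenvalues λ = -3 ± 2i (complex conjugate pair).
For λ=-3+2i: an eigenvector is (0,-1) - i(-1,-3) = (0 + i, -1 + 3i).
A real fundamental pair from Re and Im of e^((-3+2i)t)v: X_1 = e^(-3t)(cos(2t)·(0,-1) + sin(2t)·(-1,-3)), X_2 = e^(-3t)(sin(2t)·(0,-1) - cos(2t)·(-1,-3)).
General solution: c_1X_1 + c_2X_2.
Applying x(0)=-2, y(0)=1 gives c_1=-7, c_2=-2.

x(t) = 7e^(-3t)sin(2t) - 2e^(-3t)cos(2t), y(t) = 23e^(-3t)sin(2t) + e^(-3t)cos(2t)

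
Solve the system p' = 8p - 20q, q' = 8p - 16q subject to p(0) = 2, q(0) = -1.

Coefficient matrix A = [[8, -20], [8, -16]].
Characteristic polynomial det(A - λI) = λ^2 + 8λ + 32 = 0.
Eigenvalues λ = -4 ± 4i (complex conjugate pair).
For λ=-4+4i: an eigenvector is (-1,-1) - i(2,1) = (-1 - 2i, -1 - i).
A real fundamental pair from Re and Im of e^((-4+4i)t)v: X_1 = e^(-4t)(cos(4t)·(-1,-1) + sin(4t)·(2,1)), X_2 = e^(-4t)(sin(4t)·(-1,-1) - cos(4t)·(2,1)).
General solution: c_1X_1 + c_2X_2.
Applying p(0)=2, q(0)=-1 gives c_1=4, c_2=-3.

p(t) = 11e^(-4t)sin(4t) + 2e^(-4t)cos(4t), q(t) = 7e^(-4t)sin(4t) - e^(-4t)cos(4t)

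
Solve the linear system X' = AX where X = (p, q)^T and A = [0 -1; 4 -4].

Coefficient matrix A = [[0, -1], [4, -4]].
Characteristic polynomial det(A - λI) = λ^2 + 4λ + 4 = 0.
Single eigenvalue λ = -2 with algebraic multiplicity 2.
Eigenvector v = (1,2); generalized eigenvector w with (A-λI)w=v is (2,3).
General solution: e^(-2t)[c_1·v + c_2·(t·v + w)].

p(t) = c_1e^(-2t) + c_2te^(-2t) + 2c_2e^(-2t), q(t) = 2c_1e^(-2t) + 2c_2te^(-2t) + 3c_2e^(-2t)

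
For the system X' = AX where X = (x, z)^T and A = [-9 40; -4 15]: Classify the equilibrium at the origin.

A = [[-9,40],[-4,15]]; det(A-λI) = λ^2 - 6λ + 25.
λ = 3 ± 4i: positive real part.

unstable spiral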